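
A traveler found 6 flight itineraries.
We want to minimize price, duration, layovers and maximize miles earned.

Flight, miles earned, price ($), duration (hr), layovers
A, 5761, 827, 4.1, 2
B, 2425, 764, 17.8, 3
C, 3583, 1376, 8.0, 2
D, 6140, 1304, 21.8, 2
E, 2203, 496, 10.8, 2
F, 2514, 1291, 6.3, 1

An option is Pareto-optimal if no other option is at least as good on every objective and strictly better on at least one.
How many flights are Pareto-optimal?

5

A: not dominated (best duration).
B: not dominated.
C: dominated by A (miles earned 5761≥3583, price 827≤1376, duration 4.1≤8.0, layovers 2≤2).
D: not dominated (best miles earned).
E: not dominated (best price).
F: not dominated (best layovers).
Pareto-optimal: A, B, D, E, F → 5.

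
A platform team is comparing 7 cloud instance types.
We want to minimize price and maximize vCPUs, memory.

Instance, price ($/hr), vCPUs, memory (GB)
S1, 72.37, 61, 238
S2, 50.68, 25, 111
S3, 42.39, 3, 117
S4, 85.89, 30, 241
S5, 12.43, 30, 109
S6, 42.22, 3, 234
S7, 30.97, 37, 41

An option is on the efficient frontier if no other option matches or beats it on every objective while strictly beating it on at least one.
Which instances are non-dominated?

S1: not dominated (best vCPUs).
S2: not dominated.
S3: dominated by S6 (price 42.22≤42.39, vCPUs 3≥3, memory 234≥117).
S4: not dominated (best memory).
S5: not dominated (best price).
S6: not dominated.
S7: not dominated.

S1, S2, S4, S5, S6, S7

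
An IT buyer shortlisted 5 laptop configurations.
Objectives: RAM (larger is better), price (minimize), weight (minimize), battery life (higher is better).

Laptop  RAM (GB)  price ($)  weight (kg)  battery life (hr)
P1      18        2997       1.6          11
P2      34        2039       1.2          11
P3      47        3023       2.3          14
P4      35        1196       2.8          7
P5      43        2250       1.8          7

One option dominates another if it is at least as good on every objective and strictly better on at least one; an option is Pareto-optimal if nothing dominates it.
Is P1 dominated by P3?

No

P3 vs P1: P3 is worse on price (3023 vs 2997), so it does not dominate P1.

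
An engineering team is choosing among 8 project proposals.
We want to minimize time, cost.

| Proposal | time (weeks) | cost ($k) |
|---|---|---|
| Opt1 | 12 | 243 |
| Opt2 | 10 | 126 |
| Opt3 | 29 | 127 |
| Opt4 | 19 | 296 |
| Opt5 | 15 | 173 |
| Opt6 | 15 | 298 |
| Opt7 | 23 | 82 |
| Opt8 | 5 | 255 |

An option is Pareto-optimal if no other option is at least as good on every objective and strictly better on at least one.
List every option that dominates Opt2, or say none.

Opt1: worse on time (12 vs 10).
Opt3: worse on time (29 vs 10).
Opt4: worse on time (19 vs 10).
Opt5: worse on time (15 vs 10).
Opt6: worse on time (15 vs 10).
Opt7: worse on time (23 vs 10).
Opt8: worse on cost (255 vs 126).
No option dominates Opt2.

none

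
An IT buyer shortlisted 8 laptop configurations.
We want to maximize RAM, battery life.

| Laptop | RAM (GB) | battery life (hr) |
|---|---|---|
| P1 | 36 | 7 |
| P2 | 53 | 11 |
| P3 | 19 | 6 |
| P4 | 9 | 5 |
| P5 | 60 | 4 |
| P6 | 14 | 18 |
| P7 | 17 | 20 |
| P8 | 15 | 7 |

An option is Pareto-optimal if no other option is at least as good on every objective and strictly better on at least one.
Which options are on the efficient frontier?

P1: dominated by P2 (RAM 53≥36, battery life 11≥7).
P2: not dominated.
P3: dominated by P1 (RAM 36≥19, battery life 7≥6).
P4: dominated by P1 (RAM 36≥9, battery life 7≥5).
P5: not dominated (best RAM).
P6: dominated by P7 (RAM 17≥14, battery life 20≥18).
P7: not dominated (best battery life).
P8: dominated by P1 (RAM 36≥15, battery life 7≥7).

P2, P5, P7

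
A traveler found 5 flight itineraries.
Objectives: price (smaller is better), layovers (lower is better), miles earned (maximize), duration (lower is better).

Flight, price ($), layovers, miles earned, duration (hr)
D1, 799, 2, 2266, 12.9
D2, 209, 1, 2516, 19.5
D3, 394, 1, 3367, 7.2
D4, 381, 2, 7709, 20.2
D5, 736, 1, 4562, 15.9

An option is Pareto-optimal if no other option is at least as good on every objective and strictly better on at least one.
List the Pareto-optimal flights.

D1: dominated by D3 (price 394≤799, layovers 1≤2, miles earned 3367≥2266, duration 7.2≤12.9).
D2: not dominated (best price).
D3: not dominated (best duration).
D4: not dominated (best miles earned).
D5: not dominated.

D2, D3, D4, D5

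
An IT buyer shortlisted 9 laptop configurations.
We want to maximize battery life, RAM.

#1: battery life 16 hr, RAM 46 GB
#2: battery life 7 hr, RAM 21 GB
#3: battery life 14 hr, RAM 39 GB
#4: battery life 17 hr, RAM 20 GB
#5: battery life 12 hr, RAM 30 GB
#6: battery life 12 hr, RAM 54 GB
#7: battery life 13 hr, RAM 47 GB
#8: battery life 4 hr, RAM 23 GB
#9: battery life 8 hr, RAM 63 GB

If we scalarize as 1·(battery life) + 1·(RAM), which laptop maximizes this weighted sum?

#9

#1: 1·16 + 1·46 = 62
#2: 1·7 + 1·21 = 28
#3: 1·14 + 1·39 = 53
#4: 1·17 + 1·20 = 37
#5: 1·12 + 1·30 = 42
#6: 1·12 + 1·54 = 66
#7: 1·13 + 1·47 = 60
#8: 1·4 + 1·23 = 27
#9: 1·8 + 1·63 = 71
Highest: #9 at 71.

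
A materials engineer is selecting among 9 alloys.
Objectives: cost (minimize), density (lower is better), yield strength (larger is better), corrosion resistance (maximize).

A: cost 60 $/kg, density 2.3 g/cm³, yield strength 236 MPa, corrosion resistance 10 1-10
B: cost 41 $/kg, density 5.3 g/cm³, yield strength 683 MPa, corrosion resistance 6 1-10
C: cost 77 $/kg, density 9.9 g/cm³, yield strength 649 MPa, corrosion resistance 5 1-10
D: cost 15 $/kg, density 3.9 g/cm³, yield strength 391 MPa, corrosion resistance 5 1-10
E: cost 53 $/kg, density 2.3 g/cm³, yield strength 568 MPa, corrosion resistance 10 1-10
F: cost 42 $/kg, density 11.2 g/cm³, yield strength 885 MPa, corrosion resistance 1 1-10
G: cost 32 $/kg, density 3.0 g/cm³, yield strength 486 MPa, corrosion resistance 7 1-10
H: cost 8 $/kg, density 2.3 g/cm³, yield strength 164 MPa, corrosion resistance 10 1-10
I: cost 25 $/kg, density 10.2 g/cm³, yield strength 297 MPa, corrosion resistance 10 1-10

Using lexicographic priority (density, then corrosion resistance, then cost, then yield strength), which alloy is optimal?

H

First minimize density: best is 2.3, kept {A, E, H}.
Then maximize corrosion resistance: best is 10, kept {A, E, H}.
Then minimize cost: best is 8, kept {H}.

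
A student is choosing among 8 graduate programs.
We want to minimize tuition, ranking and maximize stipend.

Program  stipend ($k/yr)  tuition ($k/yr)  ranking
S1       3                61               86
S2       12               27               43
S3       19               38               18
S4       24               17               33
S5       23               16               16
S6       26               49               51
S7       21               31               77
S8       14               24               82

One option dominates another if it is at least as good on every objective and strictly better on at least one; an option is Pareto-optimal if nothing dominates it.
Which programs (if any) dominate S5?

S1: worse on stipend (3 vs 23).
S2: worse on stipend (12 vs 23).
S3: worse on stipend (19 vs 23).
S4: worse on tuition (17 vs 16).
S6: worse on tuition (49 vs 16).
S7: worse on stipend (21 vs 23).
S8: worse on stipend (14 vs 23).
No option dominates S5.

none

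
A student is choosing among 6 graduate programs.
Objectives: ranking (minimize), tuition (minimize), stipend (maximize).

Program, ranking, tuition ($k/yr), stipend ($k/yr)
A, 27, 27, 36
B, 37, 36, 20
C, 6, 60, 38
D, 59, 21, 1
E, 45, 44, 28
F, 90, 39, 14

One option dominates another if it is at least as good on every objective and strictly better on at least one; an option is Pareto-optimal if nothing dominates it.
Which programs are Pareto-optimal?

A: not dominated.
B: dominated by A (ranking 27≤37, tuition 27≤36, stipend 36≥20).
C: not dominated (best ranking).
D: not dominated (best tuition).
E: dominated by A (ranking 27≤45, tuition 27≤44, stipend 36≥28).
F: dominated by A (ranking 27≤90, tuition 27≤39, stipend 36≥14).

A, C, D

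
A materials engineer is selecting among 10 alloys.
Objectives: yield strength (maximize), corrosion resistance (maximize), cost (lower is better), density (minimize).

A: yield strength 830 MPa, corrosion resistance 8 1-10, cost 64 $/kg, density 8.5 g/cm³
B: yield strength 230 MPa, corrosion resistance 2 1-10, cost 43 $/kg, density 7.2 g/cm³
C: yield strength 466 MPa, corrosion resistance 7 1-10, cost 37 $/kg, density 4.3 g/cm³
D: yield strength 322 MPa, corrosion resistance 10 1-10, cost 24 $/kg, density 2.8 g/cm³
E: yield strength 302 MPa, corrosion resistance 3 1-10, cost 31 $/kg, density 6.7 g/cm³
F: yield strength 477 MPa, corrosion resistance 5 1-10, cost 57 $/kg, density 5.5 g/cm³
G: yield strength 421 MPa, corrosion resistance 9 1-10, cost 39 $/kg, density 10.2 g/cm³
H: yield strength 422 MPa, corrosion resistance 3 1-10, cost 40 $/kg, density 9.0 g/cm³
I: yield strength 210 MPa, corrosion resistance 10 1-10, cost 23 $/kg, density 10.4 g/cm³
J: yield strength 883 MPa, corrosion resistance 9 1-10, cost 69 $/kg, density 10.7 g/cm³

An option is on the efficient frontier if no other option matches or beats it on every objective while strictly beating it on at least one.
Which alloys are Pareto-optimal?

A, C, D, F, G, I, J

A: not dominated.
B: dominated by C (yield strength 466≥230, corrosion resistance 7≥2, cost 37≤43, density 4.3≤7.2).
C: not dominated.
D: not dominated (best density).
E: dominated by D (yield strength 322≥302, corrosion resistance 10≥3, cost 24≤31, density 2.8≤6.7).
F: not dominated.
G: not dominated.
H: dominated by C (yield strength 466≥422, corrosion resistance 7≥3, cost 37≤40, density 4.3≤9.0).
I: not dominated (best cost).
J: not dominated (best yield strength).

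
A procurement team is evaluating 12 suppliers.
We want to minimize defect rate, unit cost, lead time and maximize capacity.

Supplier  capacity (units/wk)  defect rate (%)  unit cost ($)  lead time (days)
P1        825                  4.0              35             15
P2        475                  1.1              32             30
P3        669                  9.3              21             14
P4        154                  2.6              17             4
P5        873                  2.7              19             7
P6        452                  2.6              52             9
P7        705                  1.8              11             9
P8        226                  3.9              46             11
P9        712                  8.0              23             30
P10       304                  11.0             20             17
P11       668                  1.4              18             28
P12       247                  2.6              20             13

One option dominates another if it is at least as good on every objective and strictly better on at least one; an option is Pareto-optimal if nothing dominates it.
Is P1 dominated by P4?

No

P4 vs P1: P4 is worse on capacity (154 vs 825), so it does not dominate P1.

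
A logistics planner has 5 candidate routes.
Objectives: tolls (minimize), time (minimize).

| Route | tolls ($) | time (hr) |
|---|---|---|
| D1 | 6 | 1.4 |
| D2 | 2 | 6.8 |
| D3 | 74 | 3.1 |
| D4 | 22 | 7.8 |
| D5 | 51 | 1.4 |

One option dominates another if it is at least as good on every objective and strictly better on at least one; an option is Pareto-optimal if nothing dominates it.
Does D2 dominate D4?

Yes

D2 vs D4: tolls 2≤22, time 6.8≤7.8 — D2 is at least as good on every objective with at least one strict improvement.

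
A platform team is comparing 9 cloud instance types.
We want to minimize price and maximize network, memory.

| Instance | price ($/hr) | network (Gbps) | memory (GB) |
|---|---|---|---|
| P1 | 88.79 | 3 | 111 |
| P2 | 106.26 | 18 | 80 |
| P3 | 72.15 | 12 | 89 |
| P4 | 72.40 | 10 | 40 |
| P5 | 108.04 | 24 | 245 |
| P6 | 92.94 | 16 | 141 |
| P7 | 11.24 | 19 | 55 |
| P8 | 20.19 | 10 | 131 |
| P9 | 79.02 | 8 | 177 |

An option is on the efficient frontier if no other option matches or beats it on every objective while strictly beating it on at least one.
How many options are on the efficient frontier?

P1: dominated by P8 (price 20.19≤88.79, network 10≥3, memory 131≥111).
P2: not dominated.
P3: not dominated.
P4: dominated by P3 (price 72.15≤72.40, network 12≥10, memory 89≥40).
P5: not dominated (best network).
P6: not dominated.
P7: not dominated (best price).
P8: not dominated.
P9: not dominated.
Pareto-optimal: P2, P3, P5, P6, P7, P8, P9 → 7.

7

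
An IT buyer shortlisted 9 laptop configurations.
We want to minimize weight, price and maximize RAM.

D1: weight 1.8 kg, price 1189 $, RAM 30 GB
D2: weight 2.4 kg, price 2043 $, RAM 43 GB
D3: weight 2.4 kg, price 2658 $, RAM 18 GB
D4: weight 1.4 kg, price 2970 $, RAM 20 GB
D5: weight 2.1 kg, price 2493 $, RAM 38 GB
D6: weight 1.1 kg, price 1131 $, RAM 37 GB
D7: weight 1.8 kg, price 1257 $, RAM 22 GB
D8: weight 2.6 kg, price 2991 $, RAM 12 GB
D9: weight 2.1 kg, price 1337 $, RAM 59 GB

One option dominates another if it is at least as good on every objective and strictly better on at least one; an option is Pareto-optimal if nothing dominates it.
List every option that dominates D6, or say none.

D1: worse on weight (1.8 vs 1.1).
D2: worse on weight (2.4 vs 1.1).
D3: worse on weight (2.4 vs 1.1).
D4: worse on weight (1.4 vs 1.1).
D5: worse on weight (2.1 vs 1.1).
D7: worse on weight (1.8 vs 1.1).
D8: worse on weight (2.6 vs 1.1).
D9: worse on weight (2.1 vs 1.1).
No option dominates D6.

none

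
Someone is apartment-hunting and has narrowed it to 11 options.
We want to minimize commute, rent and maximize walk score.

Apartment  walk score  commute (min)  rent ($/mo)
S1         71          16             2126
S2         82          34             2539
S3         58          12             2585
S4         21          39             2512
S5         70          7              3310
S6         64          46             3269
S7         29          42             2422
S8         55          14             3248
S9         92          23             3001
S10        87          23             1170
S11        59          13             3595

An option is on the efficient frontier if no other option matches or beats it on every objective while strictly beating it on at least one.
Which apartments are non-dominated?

S1, S3, S5, S9, S10

S1: not dominated.
S2: dominated by S10 (walk score 87≥82, commute 23≤34, rent 1170≤2539).
S3: not dominated.
S4: dominated by S1 (walk score 71≥21, commute 16≤39, rent 2126≤2512).
S5: not dominated (best commute).
S6: dominated by S1 (walk score 71≥64, commute 16≤46, rent 2126≤3269).
S7: dominated by S1 (walk score 71≥29, commute 16≤42, rent 2126≤2422).
S8: dominated by S3 (walk score 58≥55, commute 12≤14, rent 2585≤3248).
S9: not dominated (best walk score).
S10: not dominated (best rent).
S11: dominated by S5 (walk score 70≥59, commute 7≤13, rent 3310≤3595).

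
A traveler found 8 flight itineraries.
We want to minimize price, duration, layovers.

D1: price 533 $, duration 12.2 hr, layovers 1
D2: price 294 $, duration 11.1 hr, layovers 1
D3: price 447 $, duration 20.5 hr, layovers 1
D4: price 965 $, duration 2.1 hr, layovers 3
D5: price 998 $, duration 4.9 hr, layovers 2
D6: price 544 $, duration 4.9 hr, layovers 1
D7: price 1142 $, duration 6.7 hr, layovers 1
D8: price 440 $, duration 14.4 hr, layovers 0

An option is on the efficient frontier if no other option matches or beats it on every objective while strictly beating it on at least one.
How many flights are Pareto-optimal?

4

D1: dominated by D2 (price 294≤533, duration 11.1≤12.2, layovers 1≤1).
D2: not dominated (best price).
D3: dominated by D2 (price 294≤447, duration 11.1≤20.5, layovers 1≤1).
D4: not dominated (best duration).
D5: dominated by D6 (price 544≤998, duration 4.9≤4.9, layovers 1≤2).
D6: not dominated.
D7: dominated by D6 (price 544≤1142, duration 4.9≤6.7, layovers 1≤1).
D8: not dominated (best layovers).
Pareto-optimal: D2, D4, D6, D8 → 4.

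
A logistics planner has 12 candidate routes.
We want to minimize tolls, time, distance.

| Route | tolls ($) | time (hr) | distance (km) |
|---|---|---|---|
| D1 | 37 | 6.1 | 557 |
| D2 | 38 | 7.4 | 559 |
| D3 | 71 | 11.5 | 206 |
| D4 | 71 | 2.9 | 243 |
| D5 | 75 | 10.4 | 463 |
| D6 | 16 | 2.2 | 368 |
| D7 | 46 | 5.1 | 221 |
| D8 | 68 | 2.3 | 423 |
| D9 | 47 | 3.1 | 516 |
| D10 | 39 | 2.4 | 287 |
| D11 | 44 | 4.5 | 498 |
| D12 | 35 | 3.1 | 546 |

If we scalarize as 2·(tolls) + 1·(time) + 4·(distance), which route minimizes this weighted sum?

D3

D1: 2·37 + 1·6.1 + 4·557 = 2308.1
D2: 2·38 + 1·7.4 + 4·559 = 2319.4
D3: 2·71 + 1·11.5 + 4·206 = 977.5
D4: 2·71 + 1·2.9 + 4·243 = 1116.9
D5: 2·75 + 1·10.4 + 4·463 = 2012.4
D6: 2·16 + 1·2.2 + 4·368 = 1506.2
D7: 2·46 + 1·5.1 + 4·221 = 981.1
D8: 2·68 + 1·2.3 + 4·423 = 1830.3
D9: 2·47 + 1·3.1 + 4·516 = 2161.1
D10: 2·39 + 1·2.4 + 4·287 = 1228.4
D11: 2·44 + 1·4.5 + 4·498 = 2084.5
D12: 2·35 + 1·3.1 + 4·546 = 2257.1
Lowest: D3 at 977.5.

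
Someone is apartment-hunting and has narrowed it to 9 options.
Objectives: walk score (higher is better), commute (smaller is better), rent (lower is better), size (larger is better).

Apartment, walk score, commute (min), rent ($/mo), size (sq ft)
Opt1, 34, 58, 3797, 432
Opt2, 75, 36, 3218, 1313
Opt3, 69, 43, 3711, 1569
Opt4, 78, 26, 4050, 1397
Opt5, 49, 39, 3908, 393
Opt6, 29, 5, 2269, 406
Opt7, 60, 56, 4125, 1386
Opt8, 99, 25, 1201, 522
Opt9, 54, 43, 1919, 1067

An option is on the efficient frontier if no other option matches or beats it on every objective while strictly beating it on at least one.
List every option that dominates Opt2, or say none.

Opt1: worse on walk score (34 vs 75).
Opt3: worse on walk score (69 vs 75).
Opt4: worse on rent (4050 vs 3218).
Opt5: worse on walk score (49 vs 75).
Opt6: worse on walk score (29 vs 75).
Opt7: worse on walk score (60 vs 75).
Opt8: worse on size (522 vs 1313).
Opt9: worse on walk score (54 vs 75).
No option dominates Opt2.

none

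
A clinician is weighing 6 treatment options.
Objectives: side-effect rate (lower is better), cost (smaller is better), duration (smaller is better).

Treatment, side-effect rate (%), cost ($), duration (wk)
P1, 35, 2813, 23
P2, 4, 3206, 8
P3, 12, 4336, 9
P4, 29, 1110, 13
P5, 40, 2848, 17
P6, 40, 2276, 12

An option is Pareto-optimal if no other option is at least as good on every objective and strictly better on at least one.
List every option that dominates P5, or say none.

P4: side-effect rate 29≤40, cost 1110≤2848, duration 13≤17 — dominates P5.
P6: side-effect rate 40≤40, cost 2276≤2848, duration 12≤17 — dominates P5.
Others (P1, P2, P3) are each worse than P5 on at least one objective.

P4, P6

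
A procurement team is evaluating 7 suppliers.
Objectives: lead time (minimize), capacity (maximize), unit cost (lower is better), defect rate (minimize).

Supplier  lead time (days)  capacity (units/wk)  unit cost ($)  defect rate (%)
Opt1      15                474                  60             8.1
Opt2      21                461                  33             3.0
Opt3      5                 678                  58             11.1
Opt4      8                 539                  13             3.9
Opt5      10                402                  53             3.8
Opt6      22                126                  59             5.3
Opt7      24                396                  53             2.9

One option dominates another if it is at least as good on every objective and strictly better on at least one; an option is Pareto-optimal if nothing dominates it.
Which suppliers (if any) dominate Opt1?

Opt4: lead time 8≤15, capacity 539≥474, unit cost 13≤60, defect rate 3.9≤8.1 — dominates Opt1.
Others (Opt2, Opt3, Opt5, Opt6, Opt7) are each worse than Opt1 on at least one objective.

Opt4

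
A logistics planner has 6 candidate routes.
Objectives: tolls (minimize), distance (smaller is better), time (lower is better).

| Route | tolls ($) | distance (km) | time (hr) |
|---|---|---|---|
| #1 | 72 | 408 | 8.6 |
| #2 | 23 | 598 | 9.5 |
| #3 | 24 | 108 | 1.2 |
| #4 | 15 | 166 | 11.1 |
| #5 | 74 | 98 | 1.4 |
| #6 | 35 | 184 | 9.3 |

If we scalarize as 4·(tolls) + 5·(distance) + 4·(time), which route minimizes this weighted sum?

#3

#1: 4·72 + 5·408 + 4·8.6 = 2362.4
#2: 4·23 + 5·598 + 4·9.5 = 3120.0
#3: 4·24 + 5·108 + 4·1.2 = 640.8
#4: 4·15 + 5·166 + 4·11.1 = 934.4
#5: 4·74 + 5·98 + 4·1.4 = 791.6
#6: 4·35 + 5·184 + 4·9.3 = 1097.2
Lowest: #3 at 640.8.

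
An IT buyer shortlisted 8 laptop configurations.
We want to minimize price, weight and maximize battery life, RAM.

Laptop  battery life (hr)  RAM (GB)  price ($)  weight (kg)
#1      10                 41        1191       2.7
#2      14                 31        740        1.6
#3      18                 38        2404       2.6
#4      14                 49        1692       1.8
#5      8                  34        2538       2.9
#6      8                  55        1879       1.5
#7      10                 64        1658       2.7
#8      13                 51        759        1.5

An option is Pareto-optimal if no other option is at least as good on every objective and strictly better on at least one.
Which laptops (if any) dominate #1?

#8: battery life 13≥10, RAM 51≥41, price 759≤1191, weight 1.5≤2.7 — dominates #1.
Others (#2, #3, #4, #5, #6, #7) are each worse than #1 on at least one objective.

#8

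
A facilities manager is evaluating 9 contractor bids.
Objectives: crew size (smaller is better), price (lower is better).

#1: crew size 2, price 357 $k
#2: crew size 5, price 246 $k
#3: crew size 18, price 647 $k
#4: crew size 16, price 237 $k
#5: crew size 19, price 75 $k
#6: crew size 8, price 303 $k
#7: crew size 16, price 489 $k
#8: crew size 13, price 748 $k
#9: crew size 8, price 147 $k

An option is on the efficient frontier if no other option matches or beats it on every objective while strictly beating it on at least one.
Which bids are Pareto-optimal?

#1, #2, #5, #9

#1: not dominated (best crew size).
#2: not dominated.
#3: dominated by #1 (crew size 2≤18, price 357≤647).
#4: dominated by #9 (crew size 8≤16, price 147≤237).
#5: not dominated (best price).
#6: dominated by #2 (crew size 5≤8, price 246≤303).
#7: dominated by #1 (crew size 2≤16, price 357≤489).
#8: dominated by #1 (crew size 2≤13, price 357≤748).
#9: not dominated.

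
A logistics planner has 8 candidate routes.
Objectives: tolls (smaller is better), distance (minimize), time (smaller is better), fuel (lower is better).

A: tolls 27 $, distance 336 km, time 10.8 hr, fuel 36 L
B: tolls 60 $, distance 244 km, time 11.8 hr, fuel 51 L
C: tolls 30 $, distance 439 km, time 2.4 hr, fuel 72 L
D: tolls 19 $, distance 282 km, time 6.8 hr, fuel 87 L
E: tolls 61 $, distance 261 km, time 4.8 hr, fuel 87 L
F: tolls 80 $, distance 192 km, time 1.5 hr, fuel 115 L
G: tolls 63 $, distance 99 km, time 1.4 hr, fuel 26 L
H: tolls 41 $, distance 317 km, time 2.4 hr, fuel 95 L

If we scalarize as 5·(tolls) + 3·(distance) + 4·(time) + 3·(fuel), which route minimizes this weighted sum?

A: 5·27 + 3·336 + 4·10.8 + 3·36 = 1294.2
B: 5·60 + 3·244 + 4·11.8 + 3·51 = 1232.2
C: 5·30 + 3·439 + 4·2.4 + 3·72 = 1692.6
D: 5·19 + 3·282 + 4·6.8 + 3·87 = 1229.2
E: 5·61 + 3·261 + 4·4.8 + 3·87 = 1368.2
F: 5·80 + 3·192 + 4·1.5 + 3·115 = 1327.0
G: 5·63 + 3·99 + 4·1.4 + 3·26 = 695.6
H: 5·41 + 3·317 + 4·2.4 + 3·95 = 1450.6
Lowest: G at 695.6.

G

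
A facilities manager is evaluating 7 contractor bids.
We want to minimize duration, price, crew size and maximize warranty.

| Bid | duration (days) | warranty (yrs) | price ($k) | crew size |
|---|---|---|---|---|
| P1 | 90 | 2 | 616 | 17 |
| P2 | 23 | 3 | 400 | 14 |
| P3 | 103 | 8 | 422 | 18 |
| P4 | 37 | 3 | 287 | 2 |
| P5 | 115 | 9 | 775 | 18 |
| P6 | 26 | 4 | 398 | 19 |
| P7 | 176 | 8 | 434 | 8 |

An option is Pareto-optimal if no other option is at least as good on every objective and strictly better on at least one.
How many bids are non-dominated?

P1: dominated by P2 (duration 23≤90, warranty 3≥2, price 400≤616, crew size 14≤17).
P2: not dominated (best duration).
P3: not dominated.
P4: not dominated (best price).
P5: not dominated (best warranty).
P6: not dominated.
P7: not dominated.
Pareto-optimal: P2, P3, P4, P5, P6, P7 → 6.

6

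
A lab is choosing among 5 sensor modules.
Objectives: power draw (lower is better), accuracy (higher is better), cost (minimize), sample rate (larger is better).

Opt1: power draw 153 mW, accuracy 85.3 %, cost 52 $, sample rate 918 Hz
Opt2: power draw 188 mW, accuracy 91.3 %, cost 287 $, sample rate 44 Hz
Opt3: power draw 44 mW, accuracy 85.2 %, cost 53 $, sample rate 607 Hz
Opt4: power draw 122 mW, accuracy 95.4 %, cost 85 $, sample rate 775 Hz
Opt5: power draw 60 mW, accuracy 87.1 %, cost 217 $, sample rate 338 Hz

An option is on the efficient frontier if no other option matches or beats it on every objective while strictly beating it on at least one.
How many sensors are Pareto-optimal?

Opt1: not dominated (best cost).
Opt2: dominated by Opt4 (power draw 122≤188, accuracy 95.4≥91.3, cost 85≤287, sample rate 775≥44).
Opt3: not dominated (best power draw).
Opt4: not dominated (best accuracy).
Opt5: not dominated.
Pareto-optimal: Opt1, Opt3, Opt4, Opt5 → 4.

4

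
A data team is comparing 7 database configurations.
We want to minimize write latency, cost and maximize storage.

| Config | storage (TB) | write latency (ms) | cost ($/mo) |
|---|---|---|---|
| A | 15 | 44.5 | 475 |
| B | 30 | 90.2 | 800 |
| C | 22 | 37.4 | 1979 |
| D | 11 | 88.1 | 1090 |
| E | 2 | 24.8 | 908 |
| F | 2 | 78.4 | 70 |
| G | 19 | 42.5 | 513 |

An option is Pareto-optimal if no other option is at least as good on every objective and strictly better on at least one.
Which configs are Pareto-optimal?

A, B, C, E, F, G

A: not dominated.
B: not dominated (best storage).
C: not dominated.
D: dominated by A (storage 15≥11, write latency 44.5≤88.1, cost 475≤1090).
E: not dominated (best write latency).
F: not dominated (best cost).
G: not dominated.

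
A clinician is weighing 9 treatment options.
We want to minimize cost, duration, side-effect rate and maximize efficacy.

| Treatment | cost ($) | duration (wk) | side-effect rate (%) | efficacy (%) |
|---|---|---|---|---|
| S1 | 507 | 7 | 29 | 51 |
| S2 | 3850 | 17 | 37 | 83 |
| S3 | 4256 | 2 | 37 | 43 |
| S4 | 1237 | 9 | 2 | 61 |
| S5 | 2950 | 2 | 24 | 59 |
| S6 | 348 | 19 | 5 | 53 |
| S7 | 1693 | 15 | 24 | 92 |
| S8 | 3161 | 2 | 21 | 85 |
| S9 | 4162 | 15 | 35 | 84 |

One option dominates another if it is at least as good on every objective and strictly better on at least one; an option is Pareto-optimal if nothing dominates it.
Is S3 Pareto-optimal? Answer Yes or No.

No

S5 vs S3: cost 2950≤4256, duration 2≤2, side-effect rate 24≤37, efficacy 59≥43 — S5 is at least as good on every objective and strictly better on at least one, so S5 dominates S3.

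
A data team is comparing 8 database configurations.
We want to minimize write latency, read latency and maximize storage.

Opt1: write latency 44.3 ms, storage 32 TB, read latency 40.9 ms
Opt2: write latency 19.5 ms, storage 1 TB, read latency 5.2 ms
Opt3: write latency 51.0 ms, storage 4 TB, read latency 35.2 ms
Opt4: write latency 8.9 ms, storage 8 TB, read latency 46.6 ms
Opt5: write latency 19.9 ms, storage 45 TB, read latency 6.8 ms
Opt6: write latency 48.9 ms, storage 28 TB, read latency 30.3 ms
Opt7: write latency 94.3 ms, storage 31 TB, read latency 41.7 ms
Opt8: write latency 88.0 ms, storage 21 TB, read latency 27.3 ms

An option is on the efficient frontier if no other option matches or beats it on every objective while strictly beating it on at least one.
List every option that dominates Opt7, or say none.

Opt1: write latency 44.3≤94.3, storage 32≥31, read latency 40.9≤41.7 — dominates Opt7.
Opt5: write latency 19.9≤94.3, storage 45≥31, read latency 6.8≤41.7 — dominates Opt7.
Others (Opt2, Opt3, Opt4, Opt6, Opt8) are each worse than Opt7 on at least one objective.

Opt1, Opt5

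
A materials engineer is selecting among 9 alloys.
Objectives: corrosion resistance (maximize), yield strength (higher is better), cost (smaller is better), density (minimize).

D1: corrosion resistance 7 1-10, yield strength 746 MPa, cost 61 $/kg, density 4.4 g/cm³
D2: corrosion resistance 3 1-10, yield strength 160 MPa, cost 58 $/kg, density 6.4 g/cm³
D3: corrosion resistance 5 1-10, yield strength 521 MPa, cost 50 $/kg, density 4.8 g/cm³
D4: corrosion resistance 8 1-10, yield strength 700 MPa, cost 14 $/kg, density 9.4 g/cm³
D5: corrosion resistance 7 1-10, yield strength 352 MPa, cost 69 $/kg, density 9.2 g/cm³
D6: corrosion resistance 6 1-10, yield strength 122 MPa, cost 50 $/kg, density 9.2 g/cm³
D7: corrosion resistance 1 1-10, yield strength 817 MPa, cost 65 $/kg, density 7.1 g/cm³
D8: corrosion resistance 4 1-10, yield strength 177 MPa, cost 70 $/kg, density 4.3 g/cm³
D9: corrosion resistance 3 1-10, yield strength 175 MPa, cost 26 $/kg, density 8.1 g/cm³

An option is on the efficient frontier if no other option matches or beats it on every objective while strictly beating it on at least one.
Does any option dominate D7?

D1: worse on yield strength (746 vs 817).
D2: worse on yield strength (160 vs 817).
D3: worse on yield strength (521 vs 817).
D4: worse on yield strength (700 vs 817).
D5: worse on yield strength (352 vs 817).
D6: worse on yield strength (122 vs 817).
D8: worse on yield strength (177 vs 817).
D9: worse on yield strength (175 vs 817).
No option is at least as good as D7 on every objective and strictly better on one.

No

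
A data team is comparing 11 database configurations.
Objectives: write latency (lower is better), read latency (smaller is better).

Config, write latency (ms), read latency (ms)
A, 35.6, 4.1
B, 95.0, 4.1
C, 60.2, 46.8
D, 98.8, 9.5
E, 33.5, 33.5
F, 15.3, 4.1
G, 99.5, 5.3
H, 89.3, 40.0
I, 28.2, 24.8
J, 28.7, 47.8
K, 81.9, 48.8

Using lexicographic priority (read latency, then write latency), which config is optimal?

F

First minimize read latency: best is 4.1, kept {A, B, F}.
Then minimize write latency: best is 15.3, kept {F}.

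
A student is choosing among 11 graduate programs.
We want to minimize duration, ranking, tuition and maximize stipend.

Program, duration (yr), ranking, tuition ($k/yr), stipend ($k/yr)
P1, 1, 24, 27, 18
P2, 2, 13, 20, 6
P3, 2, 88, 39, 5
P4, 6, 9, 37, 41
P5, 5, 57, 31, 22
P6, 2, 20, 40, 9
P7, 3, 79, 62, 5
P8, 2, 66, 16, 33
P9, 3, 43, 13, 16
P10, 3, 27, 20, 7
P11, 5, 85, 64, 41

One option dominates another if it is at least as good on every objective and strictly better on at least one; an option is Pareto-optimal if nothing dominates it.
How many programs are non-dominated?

P1: not dominated (best duration).
P2: not dominated.
P3: dominated by P1 (duration 1≤2, ranking 24≤88, tuition 27≤39, stipend 18≥5).
P4: not dominated (best ranking).
P5: not dominated.
P6: not dominated.
P7: dominated by P1 (duration 1≤3, ranking 24≤79, tuition 27≤62, stipend 18≥5).
P8: not dominated.
P9: not dominated (best tuition).
P10: not dominated.
P11: not dominated.
Pareto-optimal: P1, P2, P4, P5, P6, P8, P9, P10, P11 → 9.

9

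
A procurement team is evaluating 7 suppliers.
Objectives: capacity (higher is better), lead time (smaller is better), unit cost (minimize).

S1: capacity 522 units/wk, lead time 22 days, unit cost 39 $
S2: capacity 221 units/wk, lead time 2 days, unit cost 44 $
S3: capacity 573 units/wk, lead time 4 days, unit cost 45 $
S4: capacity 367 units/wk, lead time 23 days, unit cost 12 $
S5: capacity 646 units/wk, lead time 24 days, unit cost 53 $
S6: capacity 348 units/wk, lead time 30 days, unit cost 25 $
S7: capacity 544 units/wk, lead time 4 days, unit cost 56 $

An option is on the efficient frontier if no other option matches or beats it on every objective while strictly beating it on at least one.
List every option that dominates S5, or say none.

none

S1: worse on capacity (522 vs 646).
S2: worse on capacity (221 vs 646).
S3: worse on capacity (573 vs 646).
S4: worse on capacity (367 vs 646).
S6: worse on capacity (348 vs 646).
S7: worse on capacity (544 vs 646).
No option dominates S5.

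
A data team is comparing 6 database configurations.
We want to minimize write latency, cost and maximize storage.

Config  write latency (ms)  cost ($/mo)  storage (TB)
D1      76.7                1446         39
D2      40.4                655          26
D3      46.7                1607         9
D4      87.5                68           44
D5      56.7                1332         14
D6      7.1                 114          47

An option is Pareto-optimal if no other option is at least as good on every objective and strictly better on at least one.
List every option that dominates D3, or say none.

D2: write latency 40.4≤46.7, cost 655≤1607, storage 26≥9 — dominates D3.
D6: write latency 7.1≤46.7, cost 114≤1607, storage 47≥9 — dominates D3.
Others (D1, D4, D5) are each worse than D3 on at least one objective.

D2, D6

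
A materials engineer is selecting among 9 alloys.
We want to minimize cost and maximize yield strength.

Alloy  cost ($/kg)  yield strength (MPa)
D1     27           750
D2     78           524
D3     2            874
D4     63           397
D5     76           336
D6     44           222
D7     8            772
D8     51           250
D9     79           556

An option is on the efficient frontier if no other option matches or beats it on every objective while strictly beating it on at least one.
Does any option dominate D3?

No

D1: worse on cost (27 vs 2).
D2: worse on cost (78 vs 2).
D4: worse on cost (63 vs 2).
D5: worse on cost (76 vs 2).
D6: worse on cost (44 vs 2).
D7: worse on cost (8 vs 2).
D8: worse on cost (51 vs 2).
D9: worse on cost (79 vs 2).
No option is at least as good as D3 on every objective and strictly better on one.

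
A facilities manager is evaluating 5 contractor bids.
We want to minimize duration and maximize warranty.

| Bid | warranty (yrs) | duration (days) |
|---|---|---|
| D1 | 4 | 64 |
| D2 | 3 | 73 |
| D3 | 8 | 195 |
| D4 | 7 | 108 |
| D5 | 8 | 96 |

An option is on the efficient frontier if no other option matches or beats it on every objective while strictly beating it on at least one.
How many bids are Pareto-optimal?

2

D1: not dominated (best duration).
D2: dominated by D1 (warranty 4≥3, duration 64≤73).
D3: dominated by D5 (warranty 8≥8, duration 96≤195).
D4: dominated by D5 (warranty 8≥7, duration 96≤108).
D5: not dominated.
Pareto-optimal: D1, D5 → 2.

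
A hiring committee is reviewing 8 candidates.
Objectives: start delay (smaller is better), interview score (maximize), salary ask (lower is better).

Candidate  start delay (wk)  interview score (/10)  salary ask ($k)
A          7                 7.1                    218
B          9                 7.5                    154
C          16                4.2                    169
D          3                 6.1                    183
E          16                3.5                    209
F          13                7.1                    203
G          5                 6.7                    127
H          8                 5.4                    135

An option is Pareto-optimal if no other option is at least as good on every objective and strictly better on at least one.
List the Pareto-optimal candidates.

A: not dominated.
B: not dominated (best interview score).
C: dominated by B (start delay 9≤16, interview score 7.5≥4.2, salary ask 154≤169).
D: not dominated (best start delay).
E: dominated by B (start delay 9≤16, interview score 7.5≥3.5, salary ask 154≤209).
F: dominated by B (start delay 9≤13, interview score 7.5≥7.1, salary ask 154≤203).
G: not dominated (best salary ask).
H: dominated by G (start delay 5≤8, interview score 6.7≥5.4, salary ask 127≤135).

A, B, D, G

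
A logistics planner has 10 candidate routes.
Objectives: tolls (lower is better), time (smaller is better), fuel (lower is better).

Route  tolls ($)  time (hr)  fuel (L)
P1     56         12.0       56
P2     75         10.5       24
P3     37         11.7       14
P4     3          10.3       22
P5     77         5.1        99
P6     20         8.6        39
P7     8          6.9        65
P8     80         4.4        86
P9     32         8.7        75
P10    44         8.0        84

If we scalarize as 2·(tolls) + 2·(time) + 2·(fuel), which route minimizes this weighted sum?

P4

P1: 2·56 + 2·12.0 + 2·56 = 248.0
P2: 2·75 + 2·10.5 + 2·24 = 219.0
P3: 2·37 + 2·11.7 + 2·14 = 125.4
P4: 2·3 + 2·10.3 + 2·22 = 70.6
P5: 2·77 + 2·5.1 + 2·99 = 362.2
P6: 2·20 + 2·8.6 + 2·39 = 135.2
P7: 2·8 + 2·6.9 + 2·65 = 159.8
P8: 2·80 + 2·4.4 + 2·86 = 340.8
P9: 2·32 + 2·8.7 + 2·75 = 231.4
P10: 2·44 + 2·8.0 + 2·84 = 272.0
Lowest: P4 at 70.6.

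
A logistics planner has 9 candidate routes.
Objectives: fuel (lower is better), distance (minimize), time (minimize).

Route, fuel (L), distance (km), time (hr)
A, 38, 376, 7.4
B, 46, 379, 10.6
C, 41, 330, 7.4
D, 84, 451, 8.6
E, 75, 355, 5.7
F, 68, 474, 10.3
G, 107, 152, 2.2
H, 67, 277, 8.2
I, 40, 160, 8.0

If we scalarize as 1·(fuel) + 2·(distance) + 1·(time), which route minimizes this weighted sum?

A: 1·38 + 2·376 + 1·7.4 = 797.4
B: 1·46 + 2·379 + 1·10.6 = 814.6
C: 1·41 + 2·330 + 1·7.4 = 708.4
D: 1·84 + 2·451 + 1·8.6 = 994.6
E: 1·75 + 2·355 + 1·5.7 = 790.7
F: 1·68 + 2·474 + 1·10.3 = 1026.3
G: 1·107 + 2·152 + 1·2.2 = 413.2
H: 1·67 + 2·277 + 1·8.2 = 629.2
I: 1·40 + 2·160 + 1·8.0 = 368.0
Lowest: I at 368.0.

I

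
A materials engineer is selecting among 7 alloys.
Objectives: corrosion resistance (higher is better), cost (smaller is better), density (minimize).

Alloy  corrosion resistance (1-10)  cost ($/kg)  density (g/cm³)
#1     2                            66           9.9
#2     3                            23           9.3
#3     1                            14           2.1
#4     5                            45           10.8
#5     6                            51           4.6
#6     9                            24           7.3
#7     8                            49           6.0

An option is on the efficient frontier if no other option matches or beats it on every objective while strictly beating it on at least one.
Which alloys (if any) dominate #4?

#6: corrosion resistance 9≥5, cost 24≤45, density 7.3≤10.8 — dominates #4.
Others (#1, #2, #3, #5, #7) are each worse than #4 on at least one objective.

#6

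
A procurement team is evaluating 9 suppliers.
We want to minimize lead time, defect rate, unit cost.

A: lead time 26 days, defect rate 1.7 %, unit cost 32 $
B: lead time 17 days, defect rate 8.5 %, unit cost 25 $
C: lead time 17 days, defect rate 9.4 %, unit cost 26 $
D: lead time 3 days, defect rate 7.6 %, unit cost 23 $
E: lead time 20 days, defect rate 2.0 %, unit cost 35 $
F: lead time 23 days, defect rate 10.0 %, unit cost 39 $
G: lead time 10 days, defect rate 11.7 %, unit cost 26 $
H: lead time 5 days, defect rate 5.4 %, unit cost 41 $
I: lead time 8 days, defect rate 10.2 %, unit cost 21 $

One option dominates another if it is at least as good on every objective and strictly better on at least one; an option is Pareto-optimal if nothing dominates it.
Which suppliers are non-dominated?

A, D, E, H, I

A: not dominated (best defect rate).
B: dominated by D (lead time 3≤17, defect rate 7.6≤8.5, unit cost 23≤25).
C: dominated by B (lead time 17≤17, defect rate 8.5≤9.4, unit cost 25≤26).
D: not dominated (best lead time).
E: not dominated.
F: dominated by B (lead time 17≤23, defect rate 8.5≤10.0, unit cost 25≤39).
G: dominated by D (lead time 3≤10, defect rate 7.6≤11.7, unit cost 23≤26).
H: not dominated.
I: not dominated (best unit cost).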